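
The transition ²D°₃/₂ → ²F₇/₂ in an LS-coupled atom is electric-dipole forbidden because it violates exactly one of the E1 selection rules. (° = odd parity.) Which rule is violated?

ΔL = 0, ±1 (not L=0↔0): L: 2 → 3, ΔL = +1 — ok.
Parity must change: odd → even — ok.
ΔJ = 0, ±1 (not J=0↔0): J: 3/2 → 7/2, ΔJ = +2 — fails.
ΔS = 0: S: 1/2 → 1/2 — ok.

the ΔJ = 0, ±1 rule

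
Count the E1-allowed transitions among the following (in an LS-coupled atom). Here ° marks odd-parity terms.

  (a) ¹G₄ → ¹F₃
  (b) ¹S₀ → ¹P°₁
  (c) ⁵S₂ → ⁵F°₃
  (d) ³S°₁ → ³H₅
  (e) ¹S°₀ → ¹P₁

2

(a) forbidden (parity fails)
(b) allowed
(c) forbidden (ΔL fails)
(d) forbidden (ΔL, ΔJ fail)
(e) allowed
Total allowed: 2 of 5.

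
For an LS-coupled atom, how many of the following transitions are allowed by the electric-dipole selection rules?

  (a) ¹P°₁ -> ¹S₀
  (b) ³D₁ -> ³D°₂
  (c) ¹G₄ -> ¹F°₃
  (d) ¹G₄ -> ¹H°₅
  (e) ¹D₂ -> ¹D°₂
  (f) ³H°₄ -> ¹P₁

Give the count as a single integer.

(a) allowed
(b) allowed
(c) allowed
(d) allowed
(e) allowed
(f) forbidden (ΔS, ΔL, ΔJ fail)
Total allowed: 5 of 6.

5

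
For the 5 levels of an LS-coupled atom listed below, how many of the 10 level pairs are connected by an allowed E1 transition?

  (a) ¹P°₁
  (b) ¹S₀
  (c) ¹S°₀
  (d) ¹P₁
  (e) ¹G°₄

(a)–(b): allowed.
(a)–(c): forbidden (parity).
(a)–(d): allowed.
(a)–(e): forbidden (parity, ΔL, ΔJ).
(b)–(c): forbidden (ΔL, ΔJ).
(b)–(d): forbidden (parity).
(b)–(e): forbidden (ΔL, ΔJ).
(c)–(d): allowed.
(c)–(e): forbidden (parity, ΔL, ΔJ).
(d)–(e): forbidden (ΔL, ΔJ).
Allowed pairs: 3 of 10.

3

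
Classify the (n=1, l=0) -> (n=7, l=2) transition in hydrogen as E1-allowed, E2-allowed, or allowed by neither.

E2

Δl = 2 − 0 = +2; l_i + l_f = 2.
E1 (Δl = ±1): not satisfied.
E2 (Δl = 0,±2, l_i+l_f ≥ 2): satisfied.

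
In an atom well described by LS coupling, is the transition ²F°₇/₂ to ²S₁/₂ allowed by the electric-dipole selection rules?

forbidden

Initial level: S=1/2, L=3, J=7/2, parity odd. Final level: S=1/2, L=0, J=1/2, parity even.
Parity must change: odd → even — passes.
ΔS = 0: S: 1/2 → 1/2 — passes.
ΔL = 0, ±1 (not L=0↔0): L: 3 → 0, ΔL = -3 — fails.
ΔJ = 0, ±1 (not J=0↔0): J: 7/2 → 1/2, ΔJ = -3 — fails.
Rule(s) violated: ΔL, ΔJ.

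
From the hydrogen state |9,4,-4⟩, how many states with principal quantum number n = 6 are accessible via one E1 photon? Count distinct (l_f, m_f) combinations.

E1 requires Δl = ±1, so l_f ∈ {3, 5}; with 0 ≤ l_f ≤ n_f−1 = 5, the allowed l_f values are {3, 5}.
For l_f = 3: m_f ∈ {m_i−1, m_i, m_i+1} ∩ [−3, 3] = {-3} → 1 state.
For l_f = 5: m_f ∈ {m_i−1, m_i, m_i+1} ∩ [−5, 5] = {-5, -4, -3} → 3 states.
Total: 4.

4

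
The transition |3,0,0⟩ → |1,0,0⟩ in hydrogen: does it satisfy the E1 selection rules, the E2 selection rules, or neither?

Δl = 0 − 0 = +0; l_i + l_f = 0.
Δm_l = +0.
E1 (Δl = ±1, |Δm_l| ≤ 1): not satisfied.
E2 (Δl = 0,±2, l_i+l_f ≥ 2, |Δm_l| ≤ 2): not satisfied.

neither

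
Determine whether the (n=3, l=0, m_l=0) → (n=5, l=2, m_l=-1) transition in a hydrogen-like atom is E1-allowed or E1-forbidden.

forbidden

l: 0 → 2 (Δl = +2). Δl = ±1 fails.
Δm_l = -1 − (0) = -1. E1 requires Δm_l = 0, ±1: ok.
The transition is electric-dipole forbidden.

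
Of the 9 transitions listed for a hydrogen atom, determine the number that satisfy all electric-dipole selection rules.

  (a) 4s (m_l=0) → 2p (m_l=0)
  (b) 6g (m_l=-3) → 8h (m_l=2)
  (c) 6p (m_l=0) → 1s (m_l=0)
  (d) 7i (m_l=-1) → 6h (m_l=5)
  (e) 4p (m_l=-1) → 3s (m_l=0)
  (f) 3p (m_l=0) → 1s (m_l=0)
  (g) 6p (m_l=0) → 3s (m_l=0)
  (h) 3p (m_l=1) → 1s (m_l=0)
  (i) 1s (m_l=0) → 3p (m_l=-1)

(a) allowed
(b) forbidden — Δm_l = +5 (E1 requires Δm_l = 0, ±1)
(c) allowed
(d) forbidden — Δm_l = +6 (E1 requires Δm_l = 0, ±1)
(e) allowed
(f) allowed
(g) allowed
(h) allowed
(i) allowed
Total allowed: 7 of 9.

7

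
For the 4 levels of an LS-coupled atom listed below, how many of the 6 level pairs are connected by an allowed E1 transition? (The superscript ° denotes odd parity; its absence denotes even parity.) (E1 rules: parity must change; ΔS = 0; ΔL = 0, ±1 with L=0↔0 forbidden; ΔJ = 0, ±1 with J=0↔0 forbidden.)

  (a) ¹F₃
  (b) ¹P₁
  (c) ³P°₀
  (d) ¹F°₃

1

(a)–(b): forbidden (parity, ΔL, ΔJ).
(a)–(c): forbidden (ΔS, ΔL, ΔJ).
(a)–(d): allowed.
(b)–(c): forbidden (ΔS).
(b)–(d): forbidden (ΔL, ΔJ).
(c)–(d): forbidden (parity, ΔS, ΔL, ΔJ).
Allowed pairs: 1 of 6.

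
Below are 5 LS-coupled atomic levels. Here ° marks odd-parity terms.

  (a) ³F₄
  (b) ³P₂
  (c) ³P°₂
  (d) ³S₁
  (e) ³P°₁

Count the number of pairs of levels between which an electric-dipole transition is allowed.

(a)–(b): forbidden (parity, ΔL, ΔJ).
(a)–(c): forbidden (ΔL, ΔJ).
(a)–(d): forbidden (parity, ΔL, ΔJ).
(a)–(e): forbidden (ΔL, ΔJ).
(b)–(c): allowed.
(b)–(d): forbidden (parity).
(b)–(e): allowed.
(c)–(d): allowed.
(c)–(e): forbidden (parity).
(d)–(e): allowed.
Allowed pairs: 4 of 10.

4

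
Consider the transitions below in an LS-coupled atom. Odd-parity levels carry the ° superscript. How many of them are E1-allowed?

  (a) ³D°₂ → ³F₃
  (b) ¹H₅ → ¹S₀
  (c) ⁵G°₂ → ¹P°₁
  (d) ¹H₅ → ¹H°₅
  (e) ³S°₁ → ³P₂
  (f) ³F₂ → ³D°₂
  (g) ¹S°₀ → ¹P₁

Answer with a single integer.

5

(a) allowed
(b) forbidden (parity, ΔL, ΔJ fail)
(c) forbidden (parity, ΔS, ΔL fail)
(d) allowed
(e) allowed
(f) allowed
(g) allowed
Total allowed: 5 of 7.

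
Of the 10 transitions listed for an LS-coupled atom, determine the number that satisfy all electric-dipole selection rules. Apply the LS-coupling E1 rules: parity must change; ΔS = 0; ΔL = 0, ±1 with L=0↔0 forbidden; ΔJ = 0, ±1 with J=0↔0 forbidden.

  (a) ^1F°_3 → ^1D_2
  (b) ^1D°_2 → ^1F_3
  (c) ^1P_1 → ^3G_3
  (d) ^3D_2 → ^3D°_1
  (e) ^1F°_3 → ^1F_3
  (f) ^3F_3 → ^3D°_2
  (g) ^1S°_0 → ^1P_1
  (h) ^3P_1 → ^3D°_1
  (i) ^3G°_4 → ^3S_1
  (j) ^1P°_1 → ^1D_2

8

(a) allowed
(b) allowed
(c) forbidden (parity, ΔS, ΔL, ΔJ fail)
(d) allowed
(e) allowed
(f) allowed
(g) allowed
(h) allowed
(i) forbidden (ΔL, ΔJ fail)
(j) allowed
Total allowed: 8 of 10.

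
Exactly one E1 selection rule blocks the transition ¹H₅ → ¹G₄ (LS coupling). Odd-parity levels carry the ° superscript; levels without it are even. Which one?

Parity must change: even → even — fails.
ΔS = 0: S: 0 → 0 — ok.
ΔL = 0, ±1 (not L=0↔0): L: 5 → 4, ΔL = -1 — ok.
ΔJ = 0, ±1 (not J=0↔0): J: 5 → 4, ΔJ = -1 — ok.

parity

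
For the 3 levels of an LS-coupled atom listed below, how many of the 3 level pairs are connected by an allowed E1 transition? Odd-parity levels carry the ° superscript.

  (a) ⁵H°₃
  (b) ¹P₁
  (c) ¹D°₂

(a)–(b): forbidden (ΔS, ΔL, ΔJ).
(a)–(c): forbidden (parity, ΔS, ΔL).
(b)–(c): allowed.
Allowed pairs: 1 of 3.

1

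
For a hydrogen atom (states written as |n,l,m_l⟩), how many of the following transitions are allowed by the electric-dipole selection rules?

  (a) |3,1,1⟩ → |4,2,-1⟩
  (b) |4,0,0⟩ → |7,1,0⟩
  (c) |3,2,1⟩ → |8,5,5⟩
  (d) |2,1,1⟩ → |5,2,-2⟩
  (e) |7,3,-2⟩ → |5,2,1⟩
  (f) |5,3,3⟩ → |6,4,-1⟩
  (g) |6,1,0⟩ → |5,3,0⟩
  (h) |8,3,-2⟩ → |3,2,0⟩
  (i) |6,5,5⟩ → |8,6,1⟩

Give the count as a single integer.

1

(a) forbidden — Δm_l = -2 (E1 requires Δm_l = 0, ±1)
(b) allowed
(c) forbidden — Δl = +3 (E1 requires Δl = ±1); Δm_l = +4 (E1 requires Δm_l = 0, ±1)
(d) forbidden — Δm_l = -3 (E1 requires Δm_l = 0, ±1)
(e) forbidden — Δm_l = +3 (E1 requires Δm_l = 0, ±1)
(f) forbidden — Δm_l = -4 (E1 requires Δm_l = 0, ±1)
(g) forbidden — Δl = +2 (E1 requires Δl = ±1)
(h) forbidden — Δm_l = +2 (E1 requires Δm_l = 0, ±1)
(i) forbidden — Δm_l = -4 (E1 requires Δm_l = 0, ±1)
Total allowed: 1 of 9.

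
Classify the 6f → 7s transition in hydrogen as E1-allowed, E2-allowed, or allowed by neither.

Δl = 0 − 3 = -3; l_i + l_f = 3.
E1 (Δl = ±1): not satisfied.
E2 (Δl = 0,±2, l_i+l_f ≥ 2): not satisfied.

neither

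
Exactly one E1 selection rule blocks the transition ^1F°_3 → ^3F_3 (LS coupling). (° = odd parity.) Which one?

Reading off the term symbols: S 0→1, L 3→3, J 3→3, parity odd→even.
Parity must change: odd → even — passes.
ΔS = 0: S: 0 → 1 — fails.
ΔL = 0, ±1 (not L=0↔0): L: 3 → 3, ΔL = +0 — passes.
ΔJ = 0, ±1 (not J=0↔0): J: 3 → 3, ΔJ = +0 — passes.

the ΔS = 0 rule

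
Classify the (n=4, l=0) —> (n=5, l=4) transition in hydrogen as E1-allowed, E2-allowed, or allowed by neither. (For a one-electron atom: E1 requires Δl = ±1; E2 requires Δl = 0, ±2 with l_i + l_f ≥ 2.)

Δl = 4 − 0 = +4; l_i + l_f = 4.
E1 (Δl = ±1): not satisfied.
E2 (Δl = 0,±2, l_i+l_f ≥ 2): not satisfied.

neither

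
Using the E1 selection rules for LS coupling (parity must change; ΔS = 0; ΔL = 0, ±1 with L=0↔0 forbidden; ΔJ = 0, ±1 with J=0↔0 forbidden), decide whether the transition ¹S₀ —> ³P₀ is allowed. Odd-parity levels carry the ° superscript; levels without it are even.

forbidden

Initial level: S=0, L=0, J=0, parity even. Final level: S=1, L=1, J=0, parity even.
Parity must change: even → even — fails.
ΔS = 0: S: 0 → 1 — fails.
ΔL = 0, ±1 (not L=0↔0): L: 0 → 1, ΔL = +1 — passes.
ΔJ = 0, ±1 (not J=0↔0): J: 0 → 0, ΔJ = +0 — fails.
Rule(s) violated: parity, ΔS, ΔJ.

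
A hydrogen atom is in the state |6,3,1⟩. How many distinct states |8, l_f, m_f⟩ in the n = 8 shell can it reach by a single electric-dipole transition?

E1 requires Δl = ±1, so l_f ∈ {2, 4}; with 0 ≤ l_f ≤ n_f−1 = 7, the allowed l_f values are {2, 4}.
For l_f = 2: m_f ∈ {m_i−1, m_i, m_i+1} ∩ [−2, 2] = {0, 1, 2} → 3 states.
For l_f = 4: m_f ∈ {m_i−1, m_i, m_i+1} ∩ [−4, 4] = {0, 1, 2} → 3 states.
Total: 6.

6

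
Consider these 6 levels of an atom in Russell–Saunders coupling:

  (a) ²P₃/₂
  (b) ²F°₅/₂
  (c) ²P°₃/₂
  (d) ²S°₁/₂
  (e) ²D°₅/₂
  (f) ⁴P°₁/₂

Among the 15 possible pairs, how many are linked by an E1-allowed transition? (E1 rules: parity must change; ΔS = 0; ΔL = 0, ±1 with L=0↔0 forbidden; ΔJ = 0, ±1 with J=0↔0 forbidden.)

3

(a)–(b): forbidden (ΔL).
(a)–(c): allowed.
(a)–(d): allowed.
(a)–(e): allowed.
(a)–(f): forbidden (ΔS).
(b)–(c): forbidden (parity, ΔL).
(b)–(d): forbidden (parity, ΔL, ΔJ).
(b)–(e): forbidden (parity).
(b)–(f): forbidden (parity, ΔS, ΔL, ΔJ).
(c)–(d): forbidden (parity).
(c)–(e): forbidden (parity).
(c)–(f): forbidden (parity, ΔS).
(d)–(e): forbidden (parity, ΔL, ΔJ).
(d)–(f): forbidden (parity, ΔS).
(e)–(f): forbidden (parity, ΔS, ΔJ).
Allowed pairs: 3 of 15.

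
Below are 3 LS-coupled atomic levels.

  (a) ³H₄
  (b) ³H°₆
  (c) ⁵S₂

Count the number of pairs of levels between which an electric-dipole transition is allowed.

0

(a)–(b): forbidden (ΔJ).
(a)–(c): forbidden (parity, ΔS, ΔL, ΔJ).
(b)–(c): forbidden (ΔS, ΔL, ΔJ).
Allowed pairs: 0 of 3.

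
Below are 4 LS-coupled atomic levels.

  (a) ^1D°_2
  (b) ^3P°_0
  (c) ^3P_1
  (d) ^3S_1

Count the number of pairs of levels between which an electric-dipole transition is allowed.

(a)–(b): forbidden (parity, ΔS, ΔJ).
(a)–(c): forbidden (ΔS).
(a)–(d): forbidden (ΔS, ΔL).
(b)–(c): allowed.
(b)–(d): allowed.
(c)–(d): forbidden (parity).
Allowed pairs: 2 of 6.

2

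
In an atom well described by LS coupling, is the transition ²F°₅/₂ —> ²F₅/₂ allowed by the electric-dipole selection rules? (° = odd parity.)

allowed

Initial level: S=1/2, L=3, J=5/2, parity odd. Final level: S=1/2, L=3, J=5/2, parity even.
ΔS = 0: S: 1/2 → 1/2 — ✓.
ΔJ = 0, ±1 (not J=0↔0): J: 5/2 → 5/2, ΔJ = +0 — ✓.
Parity must change: odd → even — ✓.
ΔL = 0, ±1 (not L=0↔0): L: 3 → 3, ΔL = +0 — ✓.
All four E1 rules are satisfied.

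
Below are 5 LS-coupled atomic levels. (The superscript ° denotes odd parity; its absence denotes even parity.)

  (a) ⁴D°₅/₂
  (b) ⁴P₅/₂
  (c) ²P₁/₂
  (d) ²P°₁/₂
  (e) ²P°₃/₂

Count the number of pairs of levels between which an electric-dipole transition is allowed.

3

(a)–(b): allowed.
(a)–(c): forbidden (ΔS, ΔJ).
(a)–(d): forbidden (parity, ΔS, ΔJ).
(a)–(e): forbidden (parity, ΔS).
(b)–(c): forbidden (parity, ΔS, ΔJ).
(b)–(d): forbidden (ΔS, ΔJ).
(b)–(e): forbidden (ΔS).
(c)–(d): allowed.
(c)–(e): allowed.
(d)–(e): forbidden (parity).
Allowed pairs: 3 of 10.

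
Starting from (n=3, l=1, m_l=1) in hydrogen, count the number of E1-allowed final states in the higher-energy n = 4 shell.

4

E1 requires Δl = ±1, so l_f ∈ {0, 2}; with 0 ≤ l_f ≤ n_f−1 = 3, the allowed l_f values are {0, 2}.
For l_f = 0: m_f ∈ {m_i−1, m_i, m_i+1} ∩ [−0, 0] = {0} → 1 state.
For l_f = 2: m_f ∈ {m_i−1, m_i, m_i+1} ∩ [−2, 2] = {0, 1, 2} → 3 states.
Total: 4.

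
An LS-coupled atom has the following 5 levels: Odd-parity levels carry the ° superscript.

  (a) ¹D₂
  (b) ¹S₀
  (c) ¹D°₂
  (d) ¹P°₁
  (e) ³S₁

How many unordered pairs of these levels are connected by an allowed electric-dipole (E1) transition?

(a)–(b): forbidden (parity, ΔL, ΔJ).
(a)–(c): allowed.
(a)–(d): allowed.
(a)–(e): forbidden (parity, ΔS, ΔL).
(b)–(c): forbidden (ΔL, ΔJ).
(b)–(d): allowed.
(b)–(e): forbidden (parity, ΔS, ΔL).
(c)–(d): forbidden (parity).
(c)–(e): forbidden (ΔS, ΔL).
(d)–(e): forbidden (ΔS).
Allowed pairs: 3 of 10.

3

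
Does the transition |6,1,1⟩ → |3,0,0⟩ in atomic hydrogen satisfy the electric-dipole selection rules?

allowed

Initial l = 1, final l = 0, so Δl = -1. E1 requires Δl = ±1: ok.
m_l: 1 → 0 (Δm_l = -1). |Δm_l| ≤ 1 ok.
All E1 selection rules are satisfied.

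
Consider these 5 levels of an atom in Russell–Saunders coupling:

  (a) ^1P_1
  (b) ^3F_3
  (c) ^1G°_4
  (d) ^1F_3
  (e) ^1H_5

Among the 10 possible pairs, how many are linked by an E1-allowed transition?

(a)–(b): forbidden (parity, ΔS, ΔL, ΔJ).
(a)–(c): forbidden (ΔL, ΔJ).
(a)–(d): forbidden (parity, ΔL, ΔJ).
(a)–(e): forbidden (parity, ΔL, ΔJ).
(b)–(c): forbidden (ΔS).
(b)–(d): forbidden (parity, ΔS).
(b)–(e): forbidden (parity, ΔS, ΔL, ΔJ).
(c)–(d): allowed.
(c)–(e): allowed.
(d)–(e): forbidden (parity, ΔL, ΔJ).
Allowed pairs: 2 of 10.

2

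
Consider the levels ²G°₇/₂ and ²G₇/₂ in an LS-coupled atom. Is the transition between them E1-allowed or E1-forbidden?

allowed

ΔS = 0: S: 1/2 → 1/2 — satisfied.
ΔL = 0, ±1 (not L=0↔0): L: 4 → 4, ΔL = +0 — satisfied.
Parity must change: odd → even — satisfied.
ΔJ = 0, ±1 (not J=0↔0): J: 7/2 → 7/2, ΔJ = +0 — satisfied.
All four E1 rules are satisfied.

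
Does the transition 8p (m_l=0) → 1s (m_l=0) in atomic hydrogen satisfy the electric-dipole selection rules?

Δl = 0 − 1 = -1; the E1 rule Δl = ±1 is satisfied.
Δm_l = 0 − (0) = +0. E1 requires Δm_l = 0, ±1: satisfied.
All E1 selection rules are satisfied.

allowed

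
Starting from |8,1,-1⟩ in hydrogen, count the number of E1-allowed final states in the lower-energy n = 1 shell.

E1 requires Δl = ±1, so l_f ∈ {0, 2}; with 0 ≤ l_f ≤ n_f−1 = 0, the allowed l_f values are {0}.
For l_f = 0: m_f ∈ {m_i−1, m_i, m_i+1} ∩ [−0, 0] = {0} → 1 state.
Total: 1.

1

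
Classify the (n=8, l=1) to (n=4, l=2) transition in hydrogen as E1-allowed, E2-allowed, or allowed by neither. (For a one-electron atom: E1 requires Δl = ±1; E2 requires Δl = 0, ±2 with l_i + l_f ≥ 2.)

Δl = 2 − 1 = +1; l_i + l_f = 3.
E1 (Δl = ±1): satisfied.
E2 (Δl = 0,±2, l_i+l_f ≥ 2): not satisfied.

E1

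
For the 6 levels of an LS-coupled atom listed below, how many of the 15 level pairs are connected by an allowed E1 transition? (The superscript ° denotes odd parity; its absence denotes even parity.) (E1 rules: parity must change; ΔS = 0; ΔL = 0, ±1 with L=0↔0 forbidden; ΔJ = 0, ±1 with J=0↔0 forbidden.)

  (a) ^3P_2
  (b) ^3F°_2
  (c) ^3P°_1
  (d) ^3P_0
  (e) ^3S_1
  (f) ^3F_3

4

(a)–(b): forbidden (ΔL).
(a)–(c): allowed.
(a)–(d): forbidden (parity, ΔJ).
(a)–(e): forbidden (parity).
(a)–(f): forbidden (parity, ΔL).
(b)–(c): forbidden (parity, ΔL).
(b)–(d): forbidden (ΔL, ΔJ).
(b)–(e): forbidden (ΔL).
(b)–(f): allowed.
(c)–(d): allowed.
(c)–(e): allowed.
(c)–(f): forbidden (ΔL, ΔJ).
(d)–(e): forbidden (parity).
(d)–(f): forbidden (parity, ΔL, ΔJ).
(e)–(f): forbidden (parity, ΔL, ΔJ).
Allowed pairs: 4 of 15.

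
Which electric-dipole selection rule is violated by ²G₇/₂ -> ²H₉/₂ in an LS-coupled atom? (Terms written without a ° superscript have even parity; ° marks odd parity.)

parity

Parity must change: even → even — violated.
ΔS = 0: S: 1/2 → 1/2 — satisfied.
ΔL = 0, ±1 (not L=0↔0): L: 4 → 5, ΔL = +1 — satisfied.
ΔJ = 0, ±1 (not J=0↔0): J: 7/2 → 9/2, ΔJ = +1 — satisfied.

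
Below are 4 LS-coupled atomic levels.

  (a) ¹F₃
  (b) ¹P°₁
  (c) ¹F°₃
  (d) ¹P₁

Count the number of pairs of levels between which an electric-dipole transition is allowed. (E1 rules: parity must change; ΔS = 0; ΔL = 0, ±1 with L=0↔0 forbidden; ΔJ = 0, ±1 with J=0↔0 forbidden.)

(a)–(b): forbidden (ΔL, ΔJ).
(a)–(c): allowed.
(a)–(d): forbidden (parity, ΔL, ΔJ).
(b)–(c): forbidden (parity, ΔL, ΔJ).
(b)–(d): allowed.
(c)–(d): forbidden (ΔL, ΔJ).
Allowed pairs: 2 of 6.

2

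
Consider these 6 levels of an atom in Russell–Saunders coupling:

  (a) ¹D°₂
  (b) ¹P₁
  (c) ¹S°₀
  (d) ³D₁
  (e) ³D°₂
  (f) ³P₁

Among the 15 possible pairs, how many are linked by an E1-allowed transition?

(a)–(b): allowed.
(a)–(c): forbidden (parity, ΔL, ΔJ).
(a)–(d): forbidden (ΔS).
(a)–(e): forbidden (parity, ΔS).
(a)–(f): forbidden (ΔS).
(b)–(c): allowed.
(b)–(d): forbidden (parity, ΔS).
(b)–(e): forbidden (ΔS).
(b)–(f): forbidden (parity, ΔS).
(c)–(d): forbidden (ΔS, ΔL).
(c)–(e): forbidden (parity, ΔS, ΔL, ΔJ).
(c)–(f): forbidden (ΔS).
(d)–(e): allowed.
(d)–(f): forbidden (parity).
(e)–(f): allowed.
Allowed pairs: 4 of 15.

4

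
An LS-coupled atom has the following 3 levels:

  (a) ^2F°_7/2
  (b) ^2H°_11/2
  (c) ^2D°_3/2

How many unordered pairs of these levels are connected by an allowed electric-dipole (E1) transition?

0

(a)–(b): forbidden (parity, ΔL, ΔJ).
(a)–(c): forbidden (parity, ΔJ).
(b)–(c): forbidden (parity, ΔL, ΔJ).
Allowed pairs: 0 of 3.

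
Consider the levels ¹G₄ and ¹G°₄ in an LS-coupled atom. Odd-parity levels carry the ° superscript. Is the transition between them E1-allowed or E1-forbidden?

allowed

Reading off the term symbols: S 0→0, L 4→4, J 4→4, parity even→odd.
ΔJ = 0, ±1 (not J=0↔0): J: 4 → 4, ΔJ = +0 — passes.
Parity must change: even → odd — passes.
ΔL = 0, ±1 (not L=0↔0): L: 4 → 4, ΔL = +0 — passes.
ΔS = 0: S: 0 → 0 — passes.
All four E1 rules are satisfied.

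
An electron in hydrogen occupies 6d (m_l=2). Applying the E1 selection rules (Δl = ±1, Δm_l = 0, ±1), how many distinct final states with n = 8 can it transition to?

E1 requires Δl = ±1, so l_f ∈ {1, 3}; with 0 ≤ l_f ≤ n_f−1 = 7, the allowed l_f values are {1, 3}.
For l_f = 1: m_f ∈ {m_i−1, m_i, m_i+1} ∩ [−1, 1] = {1} → 1 state.
For l_f = 3: m_f ∈ {m_i−1, m_i, m_i+1} ∩ [−3, 3] = {1, 2, 3} → 3 states.
Total: 4.

4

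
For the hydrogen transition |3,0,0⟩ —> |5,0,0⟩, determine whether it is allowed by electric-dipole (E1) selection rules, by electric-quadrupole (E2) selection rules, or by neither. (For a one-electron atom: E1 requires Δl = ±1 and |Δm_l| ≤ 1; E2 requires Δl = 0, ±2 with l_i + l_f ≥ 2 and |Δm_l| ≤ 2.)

Δl = 0 − 0 = +0; l_i + l_f = 0.
Δm_l = +0.
E1 (Δl = ±1, |Δm_l| ≤ 1): not satisfied.
E2 (Δl = 0,±2, l_i+l_f ≥ 2, |Δm_l| ≤ 2): not satisfied.

neither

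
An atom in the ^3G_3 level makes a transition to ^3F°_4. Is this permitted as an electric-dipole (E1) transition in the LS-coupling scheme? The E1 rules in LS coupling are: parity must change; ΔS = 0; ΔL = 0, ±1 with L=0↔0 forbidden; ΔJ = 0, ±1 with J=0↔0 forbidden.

allowed

Reading off the term symbols: S 1→1, L 4→3, J 3→4, parity even→odd.
Parity must change: even → odd — passes.
ΔS = 0: S: 1 → 1 — passes.
ΔL = 0, ±1 (not L=0↔0): L: 4 → 3, ΔL = -1 — passes.
ΔJ = 0, ±1 (not J=0↔0): J: 3 → 4, ΔJ = +1 — passes.
All four E1 rules are satisfied.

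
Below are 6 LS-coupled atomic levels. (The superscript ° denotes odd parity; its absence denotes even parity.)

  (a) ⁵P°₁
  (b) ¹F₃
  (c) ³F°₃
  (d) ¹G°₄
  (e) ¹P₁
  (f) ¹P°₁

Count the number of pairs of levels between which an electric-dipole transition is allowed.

(a)–(b): forbidden (ΔS, ΔL, ΔJ).
(a)–(c): forbidden (parity, ΔS, ΔL, ΔJ).
(a)–(d): forbidden (parity, ΔS, ΔL, ΔJ).
(a)–(e): forbidden (ΔS).
(a)–(f): forbidden (parity, ΔS).
(b)–(c): forbidden (ΔS).
(b)–(d): allowed.
(b)–(e): forbidden (parity, ΔL, ΔJ).
(b)–(f): forbidden (ΔL, ΔJ).
(c)–(d): forbidden (parity, ΔS).
(c)–(e): forbidden (ΔS, ΔL, ΔJ).
(c)–(f): forbidden (parity, ΔS, ΔL, ΔJ).
(d)–(e): forbidden (ΔL, ΔJ).
(d)–(f): forbidden (parity, ΔL, ΔJ).
(e)–(f): allowed.
Allowed pairs: 2 of 15.

2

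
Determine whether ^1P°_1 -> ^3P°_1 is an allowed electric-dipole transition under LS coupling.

ΔJ = 0, ±1 (not J=0↔0): J: 1 → 1, ΔJ = +0 — passes.
ΔL = 0, ±1 (not L=0↔0): L: 1 → 1, ΔL = +0 — passes.
Parity must change: odd → odd — fails.
ΔS = 0: S: 0 → 1 — fails.
Rule(s) violated: parity, ΔS.

forbidden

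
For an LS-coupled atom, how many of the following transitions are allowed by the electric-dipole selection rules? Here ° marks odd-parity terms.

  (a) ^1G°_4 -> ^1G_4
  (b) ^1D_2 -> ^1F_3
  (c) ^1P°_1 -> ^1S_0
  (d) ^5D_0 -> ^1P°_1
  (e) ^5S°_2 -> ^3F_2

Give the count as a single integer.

2

(a) allowed
(b) forbidden (parity fails)
(c) allowed
(d) forbidden (ΔS fails)
(e) forbidden (ΔS, ΔL fail)
Total allowed: 2 of 5.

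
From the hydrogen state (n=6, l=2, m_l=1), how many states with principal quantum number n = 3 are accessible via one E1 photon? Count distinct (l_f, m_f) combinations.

E1 requires Δl = ±1, so l_f ∈ {1, 3}; with 0 ≤ l_f ≤ n_f−1 = 2, the allowed l_f values are {1}.
For l_f = 1: m_f ∈ {m_i−1, m_i, m_i+1} ∩ [−1, 1] = {0, 1} → 2 states.
Total: 2.

2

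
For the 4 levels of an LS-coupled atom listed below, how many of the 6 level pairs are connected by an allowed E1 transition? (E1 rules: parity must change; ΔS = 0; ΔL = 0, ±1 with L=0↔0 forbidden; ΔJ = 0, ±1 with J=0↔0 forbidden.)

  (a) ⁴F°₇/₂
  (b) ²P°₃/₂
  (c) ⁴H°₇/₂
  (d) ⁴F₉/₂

1

(a)–(b): forbidden (parity, ΔS, ΔL, ΔJ).
(a)–(c): forbidden (parity, ΔL).
(a)–(d): allowed.
(b)–(c): forbidden (parity, ΔS, ΔL, ΔJ).
(b)–(d): forbidden (ΔS, ΔL, ΔJ).
(c)–(d): forbidden (ΔL).
Allowed pairs: 1 of 6.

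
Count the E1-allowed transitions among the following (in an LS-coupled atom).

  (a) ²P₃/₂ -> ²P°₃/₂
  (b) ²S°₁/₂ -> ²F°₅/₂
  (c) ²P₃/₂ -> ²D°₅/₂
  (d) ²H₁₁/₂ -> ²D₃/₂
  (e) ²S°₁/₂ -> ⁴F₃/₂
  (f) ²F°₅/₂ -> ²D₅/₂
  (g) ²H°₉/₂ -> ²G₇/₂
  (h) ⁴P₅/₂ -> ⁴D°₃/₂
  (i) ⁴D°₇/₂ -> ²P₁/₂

5

(a) allowed
(b) forbidden (parity, ΔL, ΔJ fail)
(c) allowed
(d) forbidden (parity, ΔL, ΔJ fail)
(e) forbidden (ΔS, ΔL fail)
(f) allowed
(g) allowed
(h) allowed
(i) forbidden (ΔS, ΔJ fail)
Total allowed: 5 of 9.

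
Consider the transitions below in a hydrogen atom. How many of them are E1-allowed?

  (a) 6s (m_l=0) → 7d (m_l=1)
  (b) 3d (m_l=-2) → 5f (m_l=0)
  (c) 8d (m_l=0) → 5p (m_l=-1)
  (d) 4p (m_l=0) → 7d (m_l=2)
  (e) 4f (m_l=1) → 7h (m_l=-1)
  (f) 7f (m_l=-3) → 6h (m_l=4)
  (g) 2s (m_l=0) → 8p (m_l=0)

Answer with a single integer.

2

(a) forbidden — Δl = +2 (E1 requires Δl = ±1)
(b) forbidden — Δm_l = +2 (E1 requires Δm_l = 0, ±1)
(c) allowed
(d) forbidden — Δm_l = +2 (E1 requires Δm_l = 0, ±1)
(e) forbidden — Δl = +2 (E1 requires Δl = ±1); Δm_l = -2 (E1 requires Δm_l = 0, ±1)
(f) forbidden — Δl = +2 (E1 requires Δl = ±1); Δm_l = +7 (E1 requires Δm_l = 0, ±1)
(g) allowed
Total allowed: 2 of 7.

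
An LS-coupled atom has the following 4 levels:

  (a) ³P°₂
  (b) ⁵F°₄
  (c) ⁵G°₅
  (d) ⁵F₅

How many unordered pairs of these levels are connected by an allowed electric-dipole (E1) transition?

2

(a)–(b): forbidden (parity, ΔS, ΔL, ΔJ).
(a)–(c): forbidden (parity, ΔS, ΔL, ΔJ).
(a)–(d): forbidden (ΔS, ΔL, ΔJ).
(b)–(c): forbidden (parity).
(b)–(d): allowed.
(c)–(d): allowed.
Allowed pairs: 2 of 6.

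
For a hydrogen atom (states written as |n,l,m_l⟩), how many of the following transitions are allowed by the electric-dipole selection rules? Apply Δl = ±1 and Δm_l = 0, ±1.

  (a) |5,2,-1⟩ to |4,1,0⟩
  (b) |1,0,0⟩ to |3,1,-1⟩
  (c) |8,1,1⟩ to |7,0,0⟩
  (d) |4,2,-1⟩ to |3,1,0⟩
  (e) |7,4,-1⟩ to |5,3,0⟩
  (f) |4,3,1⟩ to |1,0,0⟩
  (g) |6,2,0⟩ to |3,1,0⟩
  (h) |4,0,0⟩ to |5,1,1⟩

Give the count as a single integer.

7

(a) allowed
(b) allowed
(c) allowed
(d) allowed
(e) allowed
(f) forbidden — Δl = -3 (E1 requires Δl = ±1)
(g) allowed
(h) allowed
Total allowed: 7 of 8.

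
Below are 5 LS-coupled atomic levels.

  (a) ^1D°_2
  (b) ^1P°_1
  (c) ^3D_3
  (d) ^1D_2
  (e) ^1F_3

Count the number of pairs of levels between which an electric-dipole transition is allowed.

(a)–(b): forbidden (parity).
(a)–(c): forbidden (ΔS).
(a)–(d): allowed.
(a)–(e): allowed.
(b)–(c): forbidden (ΔS, ΔJ).
(b)–(d): allowed.
(b)–(e): forbidden (ΔL, ΔJ).
(c)–(d): forbidden (parity, ΔS).
(c)–(e): forbidden (parity, ΔS).
(d)–(e): forbidden (parity).
Allowed pairs: 3 of 10.

3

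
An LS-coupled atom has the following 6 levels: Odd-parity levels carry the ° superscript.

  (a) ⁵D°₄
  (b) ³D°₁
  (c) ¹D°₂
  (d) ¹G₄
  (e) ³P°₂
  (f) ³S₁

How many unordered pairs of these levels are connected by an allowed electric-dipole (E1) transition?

1

(a)–(b): forbidden (parity, ΔS, ΔJ).
(a)–(c): forbidden (parity, ΔS, ΔJ).
(a)–(d): forbidden (ΔS, ΔL).
(a)–(e): forbidden (parity, ΔS, ΔJ).
(a)–(f): forbidden (ΔS, ΔL, ΔJ).
(b)–(c): forbidden (parity, ΔS).
(b)–(d): forbidden (ΔS, ΔL, ΔJ).
(b)–(e): forbidden (parity).
(b)–(f): forbidden (ΔL).
(c)–(d): forbidden (ΔL, ΔJ).
(c)–(e): forbidden (parity, ΔS).
(c)–(f): forbidden (ΔS, ΔL).
(d)–(e): forbidden (ΔS, ΔL, ΔJ).
(d)–(f): forbidden (parity, ΔS, ΔL, ΔJ).
(e)–(f): allowed.
Allowed pairs: 1 of 15.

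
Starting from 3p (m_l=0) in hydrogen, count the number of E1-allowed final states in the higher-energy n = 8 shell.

E1 requires Δl = ±1, so l_f ∈ {0, 2}; with 0 ≤ l_f ≤ n_f−1 = 7, the allowed l_f values are {0, 2}.
For l_f = 0: m_f ∈ {m_i−1, m_i, m_i+1} ∩ [−0, 0] = {0} → 1 state.
For l_f = 2: m_f ∈ {m_i−1, m_i, m_i+1} ∩ [−2, 2] = {-1, 0, 1} → 3 states.
Total: 4.

4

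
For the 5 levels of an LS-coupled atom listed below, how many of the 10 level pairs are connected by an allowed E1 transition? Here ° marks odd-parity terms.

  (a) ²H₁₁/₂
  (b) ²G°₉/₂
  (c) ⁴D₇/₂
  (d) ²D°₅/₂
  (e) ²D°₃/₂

(a)–(b): allowed.
(a)–(c): forbidden (parity, ΔS, ΔL, ΔJ).
(a)–(d): forbidden (ΔL, ΔJ).
(a)–(e): forbidden (ΔL, ΔJ).
(b)–(c): forbidden (ΔS, ΔL).
(b)–(d): forbidden (parity, ΔL, ΔJ).
(b)–(e): forbidden (parity, ΔL, ΔJ).
(c)–(d): forbidden (ΔS).
(c)–(e): forbidden (ΔS, ΔJ).
(d)–(e): forbidden (parity).
Allowed pairs: 1 of 10.

1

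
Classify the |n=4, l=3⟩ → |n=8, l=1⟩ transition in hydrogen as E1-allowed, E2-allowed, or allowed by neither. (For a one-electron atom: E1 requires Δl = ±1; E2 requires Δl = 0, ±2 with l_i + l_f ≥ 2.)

E2

Δl = 1 − 3 = -2; l_i + l_f = 4.
E1 (Δl = ±1): not satisfied.
E2 (Δl = 0,±2, l_i+l_f ≥ 2): satisfied.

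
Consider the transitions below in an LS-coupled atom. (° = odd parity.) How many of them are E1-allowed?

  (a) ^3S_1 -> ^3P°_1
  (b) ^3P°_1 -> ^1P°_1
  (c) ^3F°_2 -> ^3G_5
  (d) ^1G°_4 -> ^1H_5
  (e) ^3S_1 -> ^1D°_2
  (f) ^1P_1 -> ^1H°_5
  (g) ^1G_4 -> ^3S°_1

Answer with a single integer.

2

(a) allowed
(b) forbidden (parity, ΔS fail)
(c) forbidden (ΔJ fails)
(d) allowed
(e) forbidden (ΔS, ΔL fail)
(f) forbidden (ΔL, ΔJ fail)
(g) forbidden (ΔS, ΔL, ΔJ fail)
Total allowed: 2 of 7.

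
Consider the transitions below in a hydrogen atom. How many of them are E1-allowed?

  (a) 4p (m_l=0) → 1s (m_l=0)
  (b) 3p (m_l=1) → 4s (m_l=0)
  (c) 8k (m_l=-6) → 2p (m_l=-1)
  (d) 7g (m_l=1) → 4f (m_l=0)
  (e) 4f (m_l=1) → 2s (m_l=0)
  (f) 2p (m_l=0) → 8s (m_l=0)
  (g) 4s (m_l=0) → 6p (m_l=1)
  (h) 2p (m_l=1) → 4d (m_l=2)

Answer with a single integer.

(a) allowed
(b) allowed
(c) forbidden — Δl = -6 (E1 requires Δl = ±1); Δm_l = +5 (E1 requires Δm_l = 0, ±1)
(d) allowed
(e) forbidden — Δl = -3 (E1 requires Δl = ±1)
(f) allowed
(g) allowed
(h) allowed
Total allowed: 6 of 8.

6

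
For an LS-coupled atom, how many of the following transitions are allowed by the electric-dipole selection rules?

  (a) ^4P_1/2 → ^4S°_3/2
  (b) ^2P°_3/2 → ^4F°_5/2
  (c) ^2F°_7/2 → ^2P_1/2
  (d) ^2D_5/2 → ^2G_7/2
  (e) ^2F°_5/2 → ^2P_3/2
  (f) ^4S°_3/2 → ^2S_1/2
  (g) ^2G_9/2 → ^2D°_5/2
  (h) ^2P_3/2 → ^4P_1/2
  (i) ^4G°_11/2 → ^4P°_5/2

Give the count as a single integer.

1

(a) allowed
(b) forbidden (parity, ΔS, ΔL fail)
(c) forbidden (ΔL, ΔJ fail)
(d) forbidden (parity, ΔL fail)
(e) forbidden (ΔL fails)
(f) forbidden (ΔS, ΔL fail)
(g) forbidden (ΔL, ΔJ fail)
(h) forbidden (parity, ΔS fail)
(i) forbidden (parity, ΔL, ΔJ fail)
Total allowed: 1 of 9.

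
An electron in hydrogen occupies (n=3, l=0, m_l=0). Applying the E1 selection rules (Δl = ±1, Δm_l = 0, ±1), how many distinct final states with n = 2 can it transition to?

3

E1 requires Δl = ±1, so l_f ∈ {-1, 1}; with 0 ≤ l_f ≤ n_f−1 = 1, the allowed l_f values are {1}.
For l_f = 1: m_f ∈ {m_i−1, m_i, m_i+1} ∩ [−1, 1] = {-1, 0, 1} → 3 states.
Total: 3.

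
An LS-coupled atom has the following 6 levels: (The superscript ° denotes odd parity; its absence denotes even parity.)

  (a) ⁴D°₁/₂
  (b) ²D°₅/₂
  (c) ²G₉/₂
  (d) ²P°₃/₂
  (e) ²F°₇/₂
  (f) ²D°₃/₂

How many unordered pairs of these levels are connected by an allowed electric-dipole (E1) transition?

1

(a)–(b): forbidden (parity, ΔS, ΔJ).
(a)–(c): forbidden (ΔS, ΔL, ΔJ).
(a)–(d): forbidden (parity, ΔS).
(a)–(e): forbidden (parity, ΔS, ΔJ).
(a)–(f): forbidden (parity, ΔS).
(b)–(c): forbidden (ΔL, ΔJ).
(b)–(d): forbidden (parity).
(b)–(e): forbidden (parity).
(b)–(f): forbidden (parity).
(c)–(d): forbidden (ΔL, ΔJ).
(c)–(e): allowed.
(c)–(f): forbidden (ΔL, ΔJ).
(d)–(e): forbidden (parity, ΔL, ΔJ).
(d)–(f): forbidden (parity).
(e)–(f): forbidden (parity, ΔJ).
Allowed pairs: 1 of 15.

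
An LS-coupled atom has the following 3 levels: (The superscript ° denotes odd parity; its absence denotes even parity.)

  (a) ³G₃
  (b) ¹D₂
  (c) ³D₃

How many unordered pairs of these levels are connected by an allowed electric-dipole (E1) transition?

(a)–(b): forbidden (parity, ΔS, ΔL).
(a)–(c): forbidden (parity, ΔL).
(b)–(c): forbidden (parity, ΔS).
Allowed pairs: 0 of 3.

0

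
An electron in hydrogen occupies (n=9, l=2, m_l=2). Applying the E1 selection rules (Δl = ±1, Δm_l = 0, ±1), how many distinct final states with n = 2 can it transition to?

E1 requires Δl = ±1, so l_f ∈ {1, 3}; with 0 ≤ l_f ≤ n_f−1 = 1, the allowed l_f values are {1}.
For l_f = 1: m_f ∈ {m_i−1, m_i, m_i+1} ∩ [−1, 1] = {1} → 1 state.
Total: 1.

1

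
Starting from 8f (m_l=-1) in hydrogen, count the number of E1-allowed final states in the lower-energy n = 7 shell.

6

E1 requires Δl = ±1, so l_f ∈ {2, 4}; with 0 ≤ l_f ≤ n_f−1 = 6, the allowed l_f values are {2, 4}.
For l_f = 2: m_f ∈ {m_i−1, m_i, m_i+1} ∩ [−2, 2] = {-2, -1, 0} → 3 states.
For l_f = 4: m_f ∈ {m_i−1, m_i, m_i+1} ∩ [−4, 4] = {-2, -1, 0} → 3 states.
Total: 6.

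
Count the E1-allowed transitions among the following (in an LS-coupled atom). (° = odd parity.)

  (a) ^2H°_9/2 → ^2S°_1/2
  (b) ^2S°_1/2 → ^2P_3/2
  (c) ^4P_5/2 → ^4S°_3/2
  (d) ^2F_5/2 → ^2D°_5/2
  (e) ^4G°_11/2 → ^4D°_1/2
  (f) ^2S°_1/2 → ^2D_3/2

(a) forbidden (parity, ΔL, ΔJ fail)
(b) allowed
(c) allowed
(d) allowed
(e) forbidden (parity, ΔL, ΔJ fail)
(f) forbidden (ΔL fails)
Total allowed: 3 of 6.

3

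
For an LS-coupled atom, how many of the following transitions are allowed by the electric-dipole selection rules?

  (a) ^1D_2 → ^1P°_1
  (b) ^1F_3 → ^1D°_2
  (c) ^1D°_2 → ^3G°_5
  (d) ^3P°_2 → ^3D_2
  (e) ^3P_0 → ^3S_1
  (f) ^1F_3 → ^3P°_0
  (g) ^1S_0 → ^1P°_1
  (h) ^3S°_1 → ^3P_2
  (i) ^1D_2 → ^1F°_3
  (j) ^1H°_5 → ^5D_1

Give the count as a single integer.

6

(a) allowed
(b) allowed
(c) forbidden (parity, ΔS, ΔL, ΔJ fail)
(d) allowed
(e) forbidden (parity fails)
(f) forbidden (ΔS, ΔL, ΔJ fail)
(g) allowed
(h) allowed
(i) allowed
(j) forbidden (ΔS, ΔL, ΔJ fail)
Total allowed: 6 of 10.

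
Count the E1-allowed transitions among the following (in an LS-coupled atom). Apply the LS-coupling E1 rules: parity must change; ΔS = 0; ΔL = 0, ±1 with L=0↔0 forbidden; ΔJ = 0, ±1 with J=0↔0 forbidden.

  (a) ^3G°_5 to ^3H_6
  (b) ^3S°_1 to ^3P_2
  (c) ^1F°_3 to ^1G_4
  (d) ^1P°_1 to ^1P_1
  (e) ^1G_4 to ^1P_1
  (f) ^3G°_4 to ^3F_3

(a) allowed
(b) allowed
(c) allowed
(d) allowed
(e) forbidden (parity, ΔL, ΔJ fail)
(f) allowed
Total allowed: 5 of 6.

5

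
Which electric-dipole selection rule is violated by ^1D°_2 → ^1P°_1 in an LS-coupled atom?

parity

Parity must change: odd → odd — fails.
ΔS = 0: S: 0 → 0 — ok.
ΔL = 0, ±1 (not L=0↔0): L: 2 → 1, ΔL = -1 — ok.
ΔJ = 0, ±1 (not J=0↔0): J: 2 → 1, ΔJ = -1 — ok.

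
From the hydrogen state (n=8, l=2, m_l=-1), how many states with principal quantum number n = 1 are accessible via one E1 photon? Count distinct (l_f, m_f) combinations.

0

E1 requires l_f ∈ {1, 3}, but neither lies in [0, 0], so no final state is reachable.
Total: 0.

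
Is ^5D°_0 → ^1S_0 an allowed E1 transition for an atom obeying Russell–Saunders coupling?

Initial level: S=2, L=2, J=0, parity odd. Final level: S=0, L=0, J=0, parity even.
Parity must change: odd → even — satisfied.
ΔS = 0: S: 2 → 0 — violated.
ΔL = 0, ±1 (not L=0↔0): L: 2 → 0, ΔL = -2 — violated.
ΔJ = 0, ±1 (not J=0↔0): J: 0 → 0, ΔJ = +0 — violated.
Rule(s) violated: ΔS, ΔL, ΔJ.

forbidden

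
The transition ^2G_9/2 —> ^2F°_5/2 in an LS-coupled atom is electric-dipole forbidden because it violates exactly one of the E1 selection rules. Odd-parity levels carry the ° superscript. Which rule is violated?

the ΔJ = 0, ±1 rule

Initial level: S=1/2, L=4, J=9/2, parity even. Final level: S=1/2, L=3, J=5/2, parity odd.
ΔL = 0, ±1 (not L=0↔0): L: 4 → 3, ΔL = -1 — satisfied.
ΔJ = 0, ±1 (not J=0↔0): J: 9/2 → 5/2, ΔJ = -2 — violated.
Parity must change: even → odd — satisfied.
ΔS = 0: S: 1/2 → 1/2 — satisfied.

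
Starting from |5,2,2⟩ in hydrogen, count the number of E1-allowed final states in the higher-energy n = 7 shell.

4

E1 requires Δl = ±1, so l_f ∈ {1, 3}; with 0 ≤ l_f ≤ n_f−1 = 6, the allowed l_f values are {1, 3}.
For l_f = 1: m_f ∈ {m_i−1, m_i, m_i+1} ∩ [−1, 1] = {1} → 1 state.
For l_f = 3: m_f ∈ {m_i−1, m_i, m_i+1} ∩ [−3, 3] = {1, 2, 3} → 3 states.
Total: 4.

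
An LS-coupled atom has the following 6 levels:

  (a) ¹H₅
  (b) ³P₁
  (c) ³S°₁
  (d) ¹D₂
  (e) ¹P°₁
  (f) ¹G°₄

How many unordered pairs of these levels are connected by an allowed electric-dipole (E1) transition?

(a)–(b): forbidden (parity, ΔS, ΔL, ΔJ).
(a)–(c): forbidden (ΔS, ΔL, ΔJ).
(a)–(d): forbidden (parity, ΔL, ΔJ).
(a)–(e): forbidden (ΔL, ΔJ).
(a)–(f): allowed.
(b)–(c): allowed.
(b)–(d): forbidden (parity, ΔS).
(b)–(e): forbidden (ΔS).
(b)–(f): forbidden (ΔS, ΔL, ΔJ).
(c)–(d): forbidden (ΔS, ΔL).
(c)–(e): forbidden (parity, ΔS).
(c)–(f): forbidden (parity, ΔS, ΔL, ΔJ).
(d)–(e): allowed.
(d)–(f): forbidden (ΔL, ΔJ).
(e)–(f): forbidden (parity, ΔL, ΔJ).
Allowed pairs: 3 of 15.

3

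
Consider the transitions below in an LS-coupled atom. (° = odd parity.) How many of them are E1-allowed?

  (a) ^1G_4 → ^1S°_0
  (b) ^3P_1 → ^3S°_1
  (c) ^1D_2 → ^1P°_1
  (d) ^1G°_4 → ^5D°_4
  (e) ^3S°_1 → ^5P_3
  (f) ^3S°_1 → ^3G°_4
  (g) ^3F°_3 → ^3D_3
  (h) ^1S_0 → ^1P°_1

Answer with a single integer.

4

(a) forbidden (ΔL, ΔJ fail)
(b) allowed
(c) allowed
(d) forbidden (parity, ΔS, ΔL fail)
(e) forbidden (ΔS, ΔJ fail)
(f) forbidden (parity, ΔL, ΔJ fail)
(g) allowed
(h) allowed
Total allowed: 4 of 8.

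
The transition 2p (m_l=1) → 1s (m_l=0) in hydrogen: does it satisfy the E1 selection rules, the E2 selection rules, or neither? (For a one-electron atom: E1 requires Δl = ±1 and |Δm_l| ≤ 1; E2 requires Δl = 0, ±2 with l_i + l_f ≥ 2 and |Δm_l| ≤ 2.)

E1

Δl = 0 − 1 = -1; l_i + l_f = 1.
Δm_l = -1.
E1 (Δl = ±1, |Δm_l| ≤ 1): satisfied.
E2 (Δl = 0,±2, l_i+l_f ≥ 2, |Δm_l| ≤ 2): not satisfied.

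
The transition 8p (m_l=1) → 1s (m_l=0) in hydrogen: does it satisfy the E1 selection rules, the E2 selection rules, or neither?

Δl = 0 − 1 = -1; l_i + l_f = 1.
Δm_l = -1.
E1 (Δl = ±1, |Δm_l| ≤ 1): satisfied.
E2 (Δl = 0,±2, l_i+l_f ≥ 2, |Δm_l| ≤ 2): not satisfied.

E1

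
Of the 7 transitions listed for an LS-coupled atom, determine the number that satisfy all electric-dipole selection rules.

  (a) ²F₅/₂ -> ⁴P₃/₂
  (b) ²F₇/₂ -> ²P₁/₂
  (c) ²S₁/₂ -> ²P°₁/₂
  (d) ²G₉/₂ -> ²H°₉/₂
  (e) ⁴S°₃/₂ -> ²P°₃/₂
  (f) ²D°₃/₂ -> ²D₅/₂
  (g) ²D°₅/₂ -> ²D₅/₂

4

(a) forbidden (parity, ΔS, ΔL fail)
(b) forbidden (parity, ΔL, ΔJ fail)
(c) allowed
(d) allowed
(e) forbidden (parity, ΔS fail)
(f) allowed
(g) allowed
Total allowed: 4 of 7.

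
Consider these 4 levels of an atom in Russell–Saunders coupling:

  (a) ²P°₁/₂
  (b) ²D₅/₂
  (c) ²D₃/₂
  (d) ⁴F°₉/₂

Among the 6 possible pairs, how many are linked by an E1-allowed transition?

1

(a)–(b): forbidden (ΔJ).
(a)–(c): allowed.
(a)–(d): forbidden (parity, ΔS, ΔL, ΔJ).
(b)–(c): forbidden (parity).
(b)–(d): forbidden (ΔS, ΔJ).
(c)–(d): forbidden (ΔS, ΔJ).
Allowed pairs: 1 of 6.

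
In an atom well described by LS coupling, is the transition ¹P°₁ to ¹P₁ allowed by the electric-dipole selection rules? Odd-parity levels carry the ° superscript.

Initial level: S=0, L=1, J=1, parity odd. Final level: S=0, L=1, J=1, parity even.
Parity must change: odd → even — ok.
ΔS = 0: S: 0 → 0 — ok.
ΔL = 0, ±1 (not L=0↔0): L: 1 → 1, ΔL = +0 — ok.
ΔJ = 0, ±1 (not J=0↔0): J: 1 → 1, ΔJ = +0 — ok.
All four E1 rules are satisfied.

allowed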